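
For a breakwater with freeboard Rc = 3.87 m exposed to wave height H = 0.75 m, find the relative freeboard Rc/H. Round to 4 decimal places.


Relative freeboard = Rc / H
= 3.87 / 0.75
= 5.1600

5.1600


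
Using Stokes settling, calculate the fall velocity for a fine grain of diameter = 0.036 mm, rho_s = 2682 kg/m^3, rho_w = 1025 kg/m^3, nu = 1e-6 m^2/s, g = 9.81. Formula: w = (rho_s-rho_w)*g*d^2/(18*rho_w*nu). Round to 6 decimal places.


w = (rho_s - rho_w) * g * d^2 / (18 * rho_w * nu)
d = 0.036 mm = 0.000036 m
rho_s - rho_w = 2682 - 1025 = 1657
Numerator = 1657 * 9.81 * (0.000036)^2 = 0.000021066700
Denominator = 18 * 1025 * 1e-6 = 0.018450
w = 0.001142 m/s

0.001142


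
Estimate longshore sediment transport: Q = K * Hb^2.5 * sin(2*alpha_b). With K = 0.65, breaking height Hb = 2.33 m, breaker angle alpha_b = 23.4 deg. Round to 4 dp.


Q = K * Hb^2.5 * sin(2 * alpha_b)
Hb^2.5 = 2.33^2.5 = 8.286856
sin(2 * 23.4) = sin(46.8) = 0.728969
Q = 0.65 * 8.286856 * 0.728969
Q = 3.9266 m^3/s

3.9266


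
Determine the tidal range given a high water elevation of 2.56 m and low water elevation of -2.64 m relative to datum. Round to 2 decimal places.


Tidal range = High water - Low water
Tidal range = 2.56 - (-2.64)
Tidal range = 5.20 m

5.20


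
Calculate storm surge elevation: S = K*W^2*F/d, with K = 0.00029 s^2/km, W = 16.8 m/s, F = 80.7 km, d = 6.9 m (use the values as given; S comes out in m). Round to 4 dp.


S = K * W^2 * F / d
W^2 = 16.8^2 = 282.24
S = 0.00029 * 282.24 * 80.7 / 6.9
Numerator = 0.00029 * 282.24 * 80.7 = 6.605263
S = 6.605263 / 6.9 = 0.9573 m

0.9573


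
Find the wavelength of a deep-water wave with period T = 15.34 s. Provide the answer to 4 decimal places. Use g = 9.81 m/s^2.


L0 = g * T^2 / (2 * pi)
L0 = 9.81 * 15.34^2 / (2 * pi)
L0 = 9.81 * 235.3156 / 6.28319
L0 = 2308.4460 / 6.28319
L0 = 367.4006 m

367.4006


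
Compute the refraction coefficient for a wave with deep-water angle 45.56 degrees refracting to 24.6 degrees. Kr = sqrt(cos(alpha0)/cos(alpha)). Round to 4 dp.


Kr = sqrt(cos(alpha0) / cos(alpha))
cos(45.56) = 0.700162
cos(24.6) = 0.909236
Kr = sqrt(0.700162 / 0.909236)
Kr = sqrt(0.770055)
Kr = 0.8775

0.8775


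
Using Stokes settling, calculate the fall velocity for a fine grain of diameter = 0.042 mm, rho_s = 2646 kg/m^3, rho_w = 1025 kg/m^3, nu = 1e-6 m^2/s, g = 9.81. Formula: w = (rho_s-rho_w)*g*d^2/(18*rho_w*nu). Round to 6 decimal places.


w = (rho_s - rho_w) * g * d^2 / (18 * rho_w * nu)
d = 0.042 mm = 0.000042 m
rho_s - rho_w = 2646 - 1025 = 1621
Numerator = 1621 * 9.81 * (0.000042)^2 = 0.000028051146
Denominator = 18 * 1025 * 1e-6 = 0.018450
w = 0.001520 m/s

0.001520


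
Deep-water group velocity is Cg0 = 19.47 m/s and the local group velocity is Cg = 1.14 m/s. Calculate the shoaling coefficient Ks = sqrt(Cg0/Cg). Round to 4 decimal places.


Ks = sqrt(Cg0 / Cg)
Ks = sqrt(19.47 / 1.14)
Ks = sqrt(17.0789)
Ks = 4.1327

4.1327


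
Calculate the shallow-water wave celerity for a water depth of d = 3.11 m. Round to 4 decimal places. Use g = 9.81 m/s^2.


Using the shallow-water approximation:
C = sqrt(g * d) = sqrt(9.81 * 3.11)
C = sqrt(30.5091)
C = 5.5235 m/s

5.5235


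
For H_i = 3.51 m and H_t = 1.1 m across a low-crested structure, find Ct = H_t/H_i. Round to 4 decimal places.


Ct = H_t / H_i
Ct = 1.1 / 3.51
Ct = 0.3134

0.3134


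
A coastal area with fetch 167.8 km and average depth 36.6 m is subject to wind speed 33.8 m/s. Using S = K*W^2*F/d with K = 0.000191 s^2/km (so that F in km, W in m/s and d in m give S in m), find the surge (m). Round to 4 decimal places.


S = K * W^2 * F / d
W^2 = 33.8^2 = 1142.44
S = 0.000191 * 1142.44 * 167.8 / 36.6
Numerator = 0.000191 * 1142.44 * 167.8 = 36.614974
S = 36.614974 / 36.6 = 1.0004 m

1.0004


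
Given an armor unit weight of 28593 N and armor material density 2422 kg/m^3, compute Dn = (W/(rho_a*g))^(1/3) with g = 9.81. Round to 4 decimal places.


V = W / (rho_a * g)
V = 28593 / (2422 * 9.81)
V = 28593 / 23759.82
V = 1.203418 m^3
Dn = V^(1/3) = 1.203418^(1/3)
Dn = 1.0637 m

1.0637


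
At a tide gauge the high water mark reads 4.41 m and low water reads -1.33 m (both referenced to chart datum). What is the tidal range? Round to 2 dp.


Tidal range = High water - Low water
Tidal range = 4.41 - (-1.33)
Tidal range = 5.74 m

5.74


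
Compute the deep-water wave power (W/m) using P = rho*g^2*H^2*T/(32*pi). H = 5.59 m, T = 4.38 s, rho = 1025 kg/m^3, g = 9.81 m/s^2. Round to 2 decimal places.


P = rho * g^2 * H^2 * T / (32 * pi)
P = 1025 * 9.81^2 * 5.59^2 * 4.38 / (32 * pi)
P = 1025 * 96.2361 * 31.2481 * 4.38 / 100.53096
P = 134294.97 W/m

134294.97


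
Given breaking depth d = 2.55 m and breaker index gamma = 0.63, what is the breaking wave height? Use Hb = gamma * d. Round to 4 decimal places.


Hb = gamma * d
Hb = 0.63 * 2.55
Hb = 1.6065 m

1.6065


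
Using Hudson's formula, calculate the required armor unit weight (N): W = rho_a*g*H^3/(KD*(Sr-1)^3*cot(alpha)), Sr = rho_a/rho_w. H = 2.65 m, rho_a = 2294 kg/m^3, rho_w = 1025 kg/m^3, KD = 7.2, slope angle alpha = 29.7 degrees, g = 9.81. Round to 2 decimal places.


Sr = rho_a / rho_w = 2294 / 1025 = 2.238049
(Sr - 1) = 1.238049
(Sr - 1)^3 = 1.897638
cot(29.7) = 1 / tan(29.7) = 1 / 0.570390 = 1.753187
Numerator = 2294 * 9.81 * 2.65^3 = 418793.6063
Denominator = 7.2 * 1.897638 * 1.753187 = 23.953772
W = 418793.6063 / 23.953772
W = 17483.41 N

17483.41


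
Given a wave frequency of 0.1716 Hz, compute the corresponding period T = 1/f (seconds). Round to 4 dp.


T = 1 / f
T = 1 / 0.1716
T = 5.8275 s

5.8275


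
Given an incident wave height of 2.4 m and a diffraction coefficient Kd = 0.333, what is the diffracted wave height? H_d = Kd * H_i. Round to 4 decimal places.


H_d = Kd * H_i
H_d = 0.333 * 2.4
H_d = 0.7992 m

0.7992


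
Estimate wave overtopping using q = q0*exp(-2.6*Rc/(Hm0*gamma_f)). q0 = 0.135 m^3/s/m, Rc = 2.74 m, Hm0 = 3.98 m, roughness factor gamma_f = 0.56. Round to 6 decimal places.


q = q0 * exp(-2.6 * Rc / (Hm0 * gamma_f))
Exponent = -2.6 * 2.74 / (3.98 * 0.56)
= -2.6 * 2.74 / 2.2288
= -3.196339
exp(-3.196339) = 0.040912
q = 0.135 * 0.040912
q = 0.005523 m^3/s/m

0.005523


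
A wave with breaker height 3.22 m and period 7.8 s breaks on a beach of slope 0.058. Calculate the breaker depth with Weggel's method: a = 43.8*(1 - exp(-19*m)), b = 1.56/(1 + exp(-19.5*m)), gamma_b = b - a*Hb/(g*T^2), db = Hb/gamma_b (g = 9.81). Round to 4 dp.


a = 43.8 * (1 - exp(-19 * m))
exp(-19 * 0.058) = exp(-1.1020) = 0.332206
a = 43.8 * (1 - 0.332206) = 29.249377
b = 1.56 / (1 + exp(-19.5 * m))
exp(-19.5 * 0.058) = exp(-1.1310) = 0.322710
b = 1.56 / (1 + 0.322710) = 1.179397
Hb / (g * T^2) = 3.22 / (9.81 * 7.8^2) = 3.22 / 596.8404 = 0.00539508
gamma_b = b - a * Hb/(g*T^2) = 1.179397 - 29.249377 * 0.00539508 = 1.021594
db = Hb / gamma_b = 3.22 / 1.021594
db = 3.1519 m

3.1519


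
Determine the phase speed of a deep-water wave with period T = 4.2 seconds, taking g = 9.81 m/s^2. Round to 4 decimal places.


We use the deep-water celerity formula:
C = g * T / (2 * pi)
C = 9.81 * 4.2 / (2 * 3.14159...)
C = 41.202000 / 6.283185
C = 6.5575 m/s

6.5575


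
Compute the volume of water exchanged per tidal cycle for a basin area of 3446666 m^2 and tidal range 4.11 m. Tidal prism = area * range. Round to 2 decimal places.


Tidal prism = Area * Tidal range
P = 3446666 * 4.11
P = 14165797.26 m^3

14165797.26


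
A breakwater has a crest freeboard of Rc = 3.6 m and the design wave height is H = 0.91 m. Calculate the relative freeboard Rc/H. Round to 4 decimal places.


Relative freeboard = Rc / H
= 3.6 / 0.91
= 3.9560

3.9560


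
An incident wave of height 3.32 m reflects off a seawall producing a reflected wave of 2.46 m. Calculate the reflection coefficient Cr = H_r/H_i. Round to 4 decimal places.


Cr = H_r / H_i
Cr = 2.46 / 3.32
Cr = 0.7410

0.7410


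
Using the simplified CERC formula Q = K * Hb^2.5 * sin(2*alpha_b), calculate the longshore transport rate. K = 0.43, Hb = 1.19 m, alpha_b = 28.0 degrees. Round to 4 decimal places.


Q = K * Hb^2.5 * sin(2 * alpha_b)
Hb^2.5 = 1.19^2.5 = 1.544783
sin(2 * 28.0) = sin(56.0) = 0.829038
Q = 0.43 * 1.544783 * 0.829038
Q = 0.5507 m^3/s

0.5507


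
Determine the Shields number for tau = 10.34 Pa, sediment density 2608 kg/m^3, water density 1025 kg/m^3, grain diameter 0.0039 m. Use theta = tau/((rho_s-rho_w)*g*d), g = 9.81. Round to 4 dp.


theta = tau / ((rho_s - rho_w) * g * d)
rho_s - rho_w = 2608 - 1025 = 1583
Denominator = 1583 * 9.81 * 0.0039 = 60.563997
theta = 10.34 / 60.563997
theta = 0.1707

0.1707


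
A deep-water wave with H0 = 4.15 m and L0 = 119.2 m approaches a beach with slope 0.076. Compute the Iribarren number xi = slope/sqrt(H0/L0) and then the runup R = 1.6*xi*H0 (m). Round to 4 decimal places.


xi = slope / sqrt(H0/L0)
H0/L0 = 4.15/119.2 = 0.034815
sqrt(0.034815) = 0.186589
xi = 0.076 / 0.186589 = 0.407312
R = 1.6 * xi * H0 = 1.6 * 0.407312 * 4.15
R = 2.7046 m

2.7046


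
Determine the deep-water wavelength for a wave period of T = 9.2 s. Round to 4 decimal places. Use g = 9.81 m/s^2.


L0 = g * T^2 / (2 * pi)
L0 = 9.81 * 9.2^2 / (2 * pi)
L0 = 9.81 * 84.6400 / 6.28319
L0 = 830.3184 / 6.28319
L0 = 132.1493 m

132.1493


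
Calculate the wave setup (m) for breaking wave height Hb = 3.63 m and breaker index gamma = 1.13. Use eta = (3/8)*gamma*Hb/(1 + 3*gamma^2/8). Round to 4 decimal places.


eta = (3/8) * gamma * Hb / (1 + 3*gamma^2/8)
Numerator = (3/8) * 1.13 * 3.63 = 1.538212
Denominator = 1 + 3*1.13^2/8 = 1 + 0.478838 = 1.478838
eta = 1.538212 / 1.478838
eta = 1.0401 m

1.0401


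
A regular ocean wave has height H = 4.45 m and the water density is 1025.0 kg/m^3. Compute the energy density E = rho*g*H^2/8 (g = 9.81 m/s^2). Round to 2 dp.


E = (1/8) * rho * g * H^2
E = (1/8) * 1025.0 * 9.81 * 4.45^2
E = 0.125 * 1025.0 * 9.81 * 19.8025
E = 24889.89 J/m^2

24889.89


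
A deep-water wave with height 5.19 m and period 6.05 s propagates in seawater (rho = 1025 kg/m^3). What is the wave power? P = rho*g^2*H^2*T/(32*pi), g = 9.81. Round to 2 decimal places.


P = rho * g^2 * H^2 * T / (32 * pi)
P = 1025 * 9.81^2 * 5.19^2 * 6.05 / (32 * pi)
P = 1025 * 96.2361 * 26.9361 * 6.05 / 100.53096
P = 159901.35 W/m

159901.35


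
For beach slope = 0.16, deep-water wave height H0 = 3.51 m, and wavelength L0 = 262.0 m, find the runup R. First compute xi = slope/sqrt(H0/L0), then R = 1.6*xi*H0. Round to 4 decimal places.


xi = slope / sqrt(H0/L0)
H0/L0 = 3.51/262.0 = 0.013397
sqrt(0.013397) = 0.115745
xi = 0.16 / 0.115745 = 1.382347
R = 1.6 * xi * H0 = 1.6 * 1.382347 * 3.51
R = 7.7633 m

7.7633


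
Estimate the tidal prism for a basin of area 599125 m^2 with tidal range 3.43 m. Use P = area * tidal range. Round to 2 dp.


Tidal prism = Area * Tidal range
P = 599125 * 3.43
P = 2054998.75 m^3

2054998.75


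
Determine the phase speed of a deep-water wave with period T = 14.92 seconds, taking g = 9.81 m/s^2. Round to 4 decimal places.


We use the deep-water celerity formula:
C = g * T / (2 * pi)
C = 9.81 * 14.92 / (2 * 3.14159...)
C = 146.365200 / 6.283185
C = 23.2947 m/s

23.2947


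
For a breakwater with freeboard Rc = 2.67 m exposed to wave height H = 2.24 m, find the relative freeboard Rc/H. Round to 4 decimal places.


Relative freeboard = Rc / H
= 2.67 / 2.24
= 1.1920

1.1920


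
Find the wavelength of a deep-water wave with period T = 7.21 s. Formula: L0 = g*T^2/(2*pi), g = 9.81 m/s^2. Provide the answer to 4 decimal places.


L0 = g * T^2 / (2 * pi)
L0 = 9.81 * 7.21^2 / (2 * pi)
L0 = 9.81 * 51.9841 / 6.28319
L0 = 509.9640 / 6.28319
L0 = 81.1633 m

81.1633


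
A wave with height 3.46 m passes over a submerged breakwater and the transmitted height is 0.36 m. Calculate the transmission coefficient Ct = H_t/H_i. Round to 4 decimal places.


Ct = H_t / H_i
Ct = 0.36 / 3.46
Ct = 0.1040

0.1040


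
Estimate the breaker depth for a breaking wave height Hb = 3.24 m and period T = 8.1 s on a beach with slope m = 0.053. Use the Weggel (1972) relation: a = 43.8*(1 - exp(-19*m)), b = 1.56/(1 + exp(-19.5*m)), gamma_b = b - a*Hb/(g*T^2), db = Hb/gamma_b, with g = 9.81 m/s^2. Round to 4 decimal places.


a = 43.8 * (1 - exp(-19 * m))
exp(-19 * 0.053) = exp(-1.0070) = 0.365313
a = 43.8 * (1 - 0.365313) = 27.799278
b = 1.56 / (1 + exp(-19.5 * m))
exp(-19.5 * 0.053) = exp(-1.0335) = 0.355760
b = 1.56 / (1 + 0.355760) = 1.150646
Hb / (g * T^2) = 3.24 / (9.81 * 8.1^2) = 3.24 / 643.6341 = 0.00503392
gamma_b = b - a * Hb/(g*T^2) = 1.150646 - 27.799278 * 0.00503392 = 1.010707
db = Hb / gamma_b = 3.24 / 1.010707
db = 3.2057 m

3.2057


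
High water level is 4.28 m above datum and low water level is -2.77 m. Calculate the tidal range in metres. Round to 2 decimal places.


Tidal range = High water - Low water
Tidal range = 4.28 - (-2.77)
Tidal range = 7.05 m

7.05


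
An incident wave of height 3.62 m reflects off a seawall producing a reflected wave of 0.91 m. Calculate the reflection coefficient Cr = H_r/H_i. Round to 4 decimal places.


Cr = H_r / H_i
Cr = 0.91 / 3.62
Cr = 0.2514

0.2514


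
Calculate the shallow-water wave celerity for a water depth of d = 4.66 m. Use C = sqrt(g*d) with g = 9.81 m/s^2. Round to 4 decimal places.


Using the shallow-water approximation:
C = sqrt(g * d) = sqrt(9.81 * 4.66)
C = sqrt(45.7146)
C = 6.7613 m/s

6.7613


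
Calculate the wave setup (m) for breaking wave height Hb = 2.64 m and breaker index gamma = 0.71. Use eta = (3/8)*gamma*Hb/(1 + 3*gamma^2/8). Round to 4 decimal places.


eta = (3/8) * gamma * Hb / (1 + 3*gamma^2/8)
Numerator = (3/8) * 0.71 * 2.64 = 0.702900
Denominator = 1 + 3*0.71^2/8 = 1 + 0.189038 = 1.189038
eta = 0.702900 / 1.189038
eta = 0.5912 m

0.5912


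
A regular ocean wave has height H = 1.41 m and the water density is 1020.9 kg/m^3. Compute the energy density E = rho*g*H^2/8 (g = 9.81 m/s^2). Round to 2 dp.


E = (1/8) * rho * g * H^2
E = (1/8) * 1020.9 * 9.81 * 1.41^2
E = 0.125 * 1020.9 * 9.81 * 1.9881
E = 2488.86 J/m^2

2488.86


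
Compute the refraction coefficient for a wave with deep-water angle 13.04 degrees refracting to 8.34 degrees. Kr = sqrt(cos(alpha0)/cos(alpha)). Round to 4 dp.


Kr = sqrt(cos(alpha0) / cos(alpha))
cos(13.04) = 0.974213
cos(8.34) = 0.989425
Kr = sqrt(0.974213 / 0.989425)
Kr = sqrt(0.984625)
Kr = 0.9923

0.9923


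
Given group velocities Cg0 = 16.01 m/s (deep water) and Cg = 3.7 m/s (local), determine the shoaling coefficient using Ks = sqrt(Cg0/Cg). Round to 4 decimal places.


Ks = sqrt(Cg0 / Cg)
Ks = sqrt(16.01 / 3.7)
Ks = sqrt(4.3270)
Ks = 2.0802

2.0802


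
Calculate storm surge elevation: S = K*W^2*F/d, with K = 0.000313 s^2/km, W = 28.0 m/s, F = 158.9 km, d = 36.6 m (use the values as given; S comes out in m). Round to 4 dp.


S = K * W^2 * F / d
W^2 = 28.0^2 = 784.00
S = 0.000313 * 784.00 * 158.9 / 36.6
Numerator = 0.000313 * 784.00 * 158.9 = 38.992789
S = 38.992789 / 36.6 = 1.0654 m

1.0654


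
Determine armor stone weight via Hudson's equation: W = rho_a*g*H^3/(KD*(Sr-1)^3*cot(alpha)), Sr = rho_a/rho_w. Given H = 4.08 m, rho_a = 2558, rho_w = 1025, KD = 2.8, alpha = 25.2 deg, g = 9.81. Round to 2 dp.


Sr = rho_a / rho_w = 2558 / 1025 = 2.495610
(Sr - 1) = 1.495610
(Sr - 1)^3 = 3.345453
cot(25.2) = 1 / tan(25.2) = 1 / 0.470564 = 2.125108
Numerator = 2558 * 9.81 * 4.08^3 = 1704315.6690
Denominator = 2.8 * 3.345453 * 2.125108 = 19.906456
W = 1704315.6690 / 19.906456
W = 85616.23 N

85616.23


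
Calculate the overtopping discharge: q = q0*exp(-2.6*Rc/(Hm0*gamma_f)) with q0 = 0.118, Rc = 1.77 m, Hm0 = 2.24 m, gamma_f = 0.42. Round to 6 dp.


q = q0 * exp(-2.6 * Rc / (Hm0 * gamma_f))
Exponent = -2.6 * 1.77 / (2.24 * 0.42)
= -2.6 * 1.77 / 0.9408
= -4.891582
exp(-4.891582) = 0.007510
q = 0.118 * 0.007510
q = 0.000886 m^3/s/m

0.000886


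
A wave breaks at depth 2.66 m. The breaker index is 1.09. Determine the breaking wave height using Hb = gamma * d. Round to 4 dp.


Hb = gamma * d
Hb = 1.09 * 2.66
Hb = 2.8994 m

2.8994


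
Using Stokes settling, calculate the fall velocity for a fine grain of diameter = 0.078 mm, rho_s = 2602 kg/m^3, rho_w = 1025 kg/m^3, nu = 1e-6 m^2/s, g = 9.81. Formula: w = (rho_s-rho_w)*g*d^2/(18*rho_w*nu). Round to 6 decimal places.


w = (rho_s - rho_w) * g * d^2 / (18 * rho_w * nu)
d = 0.078 mm = 0.000078 m
rho_s - rho_w = 2602 - 1025 = 1577
Numerator = 1577 * 9.81 * (0.000078)^2 = 0.000094121731
Denominator = 18 * 1025 * 1e-6 = 0.018450
w = 0.005101 m/s

0.005101


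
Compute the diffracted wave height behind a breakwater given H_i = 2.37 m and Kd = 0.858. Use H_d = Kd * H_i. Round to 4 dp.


H_d = Kd * H_i
H_d = 0.858 * 2.37
H_d = 2.0335 m

2.0335


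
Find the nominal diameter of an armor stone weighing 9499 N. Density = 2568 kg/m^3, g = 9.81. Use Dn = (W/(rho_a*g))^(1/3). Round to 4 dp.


V = W / (rho_a * g)
V = 9499 / (2568 * 9.81)
V = 9499 / 25192.08
V = 0.377063 m^3
Dn = V^(1/3) = 0.377063^(1/3)
Dn = 0.7224 m

0.7224


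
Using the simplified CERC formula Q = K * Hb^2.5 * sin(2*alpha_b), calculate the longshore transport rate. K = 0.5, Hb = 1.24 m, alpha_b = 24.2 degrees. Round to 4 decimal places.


Q = K * Hb^2.5 * sin(2 * alpha_b)
Hb^2.5 = 1.24^2.5 = 1.712199
sin(2 * 24.2) = sin(48.4) = 0.747798
Q = 0.5 * 1.712199 * 0.747798
Q = 0.6402 m^3/s

0.6402


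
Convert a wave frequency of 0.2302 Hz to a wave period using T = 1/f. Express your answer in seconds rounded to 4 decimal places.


T = 1 / f
T = 1 / 0.2302
T = 4.3440 s

4.3440


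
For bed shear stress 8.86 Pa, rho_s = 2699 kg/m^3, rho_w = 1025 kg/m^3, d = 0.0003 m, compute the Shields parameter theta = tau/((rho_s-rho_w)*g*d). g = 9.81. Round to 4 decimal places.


theta = tau / ((rho_s - rho_w) * g * d)
rho_s - rho_w = 2699 - 1025 = 1674
Denominator = 1674 * 9.81 * 0.0003 = 4.926582
theta = 8.86 / 4.926582
theta = 1.7984

1.7984


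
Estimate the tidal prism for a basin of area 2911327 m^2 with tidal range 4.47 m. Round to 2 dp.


Tidal prism = Area * Tidal range
P = 2911327 * 4.47
P = 13013631.69 m^3

13013631.69


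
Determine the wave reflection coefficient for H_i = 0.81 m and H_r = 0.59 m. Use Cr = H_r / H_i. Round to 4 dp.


Cr = H_r / H_i
Cr = 0.59 / 0.81
Cr = 0.7284

0.7284


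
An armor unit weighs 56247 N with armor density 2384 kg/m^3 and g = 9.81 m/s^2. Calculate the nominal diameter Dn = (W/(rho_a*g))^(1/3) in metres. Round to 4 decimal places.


V = W / (rho_a * g)
V = 56247 / (2384 * 9.81)
V = 56247 / 23387.04
V = 2.405050 m^3
Dn = V^(1/3) = 2.405050^(1/3)
Dn = 1.3398 m

1.3398


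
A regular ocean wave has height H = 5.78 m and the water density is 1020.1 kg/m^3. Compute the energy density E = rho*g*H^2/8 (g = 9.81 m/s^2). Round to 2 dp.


E = (1/8) * rho * g * H^2
E = (1/8) * 1020.1 * 9.81 * 5.78^2
E = 0.125 * 1020.1 * 9.81 * 33.4084
E = 41790.49 J/m^2

41790.49


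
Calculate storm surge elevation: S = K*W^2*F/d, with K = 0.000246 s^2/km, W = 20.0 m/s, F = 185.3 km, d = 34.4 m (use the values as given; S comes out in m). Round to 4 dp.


S = K * W^2 * F / d
W^2 = 20.0^2 = 400.00
S = 0.000246 * 400.00 * 185.3 / 34.4
Numerator = 0.000246 * 400.00 * 185.3 = 18.233520
S = 18.233520 / 34.4 = 0.5300 m

0.5300


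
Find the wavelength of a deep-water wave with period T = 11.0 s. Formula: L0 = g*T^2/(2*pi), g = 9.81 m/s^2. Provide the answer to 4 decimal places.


L0 = g * T^2 / (2 * pi)
L0 = 9.81 * 11.0^2 / (2 * pi)
L0 = 9.81 * 121.0000 / 6.28319
L0 = 1187.0100 / 6.28319
L0 = 188.9185 m

188.9185


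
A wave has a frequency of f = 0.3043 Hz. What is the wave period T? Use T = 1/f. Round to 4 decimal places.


T = 1 / f
T = 1 / 0.3043
T = 3.2862 s

3.2862


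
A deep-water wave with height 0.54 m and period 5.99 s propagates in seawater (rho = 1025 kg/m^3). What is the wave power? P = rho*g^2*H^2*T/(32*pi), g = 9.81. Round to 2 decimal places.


P = rho * g^2 * H^2 * T / (32 * pi)
P = 1025 * 9.81^2 * 0.54^2 * 5.99 / (32 * pi)
P = 1025 * 96.2361 * 0.2916 * 5.99 / 100.53096
P = 1713.86 W/m

1713.86


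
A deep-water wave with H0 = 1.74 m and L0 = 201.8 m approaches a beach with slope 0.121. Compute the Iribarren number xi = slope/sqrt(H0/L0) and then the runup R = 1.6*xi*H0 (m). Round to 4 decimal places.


xi = slope / sqrt(H0/L0)
H0/L0 = 1.74/201.8 = 0.008622
sqrt(0.008622) = 0.092857
xi = 0.121 / 0.092857 = 1.303081
R = 1.6 * xi * H0 = 1.6 * 1.303081 * 1.74
R = 3.6278 m

3.6278


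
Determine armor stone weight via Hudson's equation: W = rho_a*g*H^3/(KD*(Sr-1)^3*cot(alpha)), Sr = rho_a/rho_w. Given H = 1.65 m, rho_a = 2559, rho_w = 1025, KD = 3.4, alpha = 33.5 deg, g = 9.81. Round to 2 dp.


Sr = rho_a / rho_w = 2559 / 1025 = 2.496585
(Sr - 1) = 1.496585
(Sr - 1)^3 = 3.352004
cot(33.5) = 1 / tan(33.5) = 1 / 0.661886 = 1.510835
Numerator = 2559 * 9.81 * 1.65^3 = 112769.3627
Denominator = 3.4 * 3.352004 * 1.510835 = 17.218705
W = 112769.3627 / 17.218705
W = 6549.24 N

6549.24


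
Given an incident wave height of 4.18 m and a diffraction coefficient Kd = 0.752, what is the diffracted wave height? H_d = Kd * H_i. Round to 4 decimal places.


H_d = Kd * H_i
H_d = 0.752 * 4.18
H_d = 3.1434 m

3.1434


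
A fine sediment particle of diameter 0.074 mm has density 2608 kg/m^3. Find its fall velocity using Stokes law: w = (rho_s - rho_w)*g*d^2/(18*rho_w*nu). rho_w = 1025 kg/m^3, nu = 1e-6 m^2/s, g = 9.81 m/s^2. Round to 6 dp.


w = (rho_s - rho_w) * g * d^2 / (18 * rho_w * nu)
d = 0.074 mm = 0.000074 m
rho_s - rho_w = 2608 - 1025 = 1583
Numerator = 1583 * 9.81 * (0.000074)^2 = 0.000085038063
Denominator = 18 * 1025 * 1e-6 = 0.018450
w = 0.004609 m/s

0.004609


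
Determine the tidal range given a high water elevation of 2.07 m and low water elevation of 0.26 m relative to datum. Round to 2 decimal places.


Tidal range = High water - Low water
Tidal range = 2.07 - (0.26)
Tidal range = 1.81 m

1.81


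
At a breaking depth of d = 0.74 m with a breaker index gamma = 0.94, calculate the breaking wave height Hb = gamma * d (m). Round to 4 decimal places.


Hb = gamma * d
Hb = 0.94 * 0.74
Hb = 0.6956 m

0.6956


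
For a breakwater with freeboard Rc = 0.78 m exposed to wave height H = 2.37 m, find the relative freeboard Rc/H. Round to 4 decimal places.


Relative freeboard = Rc / H
= 0.78 / 2.37
= 0.3291

0.3291


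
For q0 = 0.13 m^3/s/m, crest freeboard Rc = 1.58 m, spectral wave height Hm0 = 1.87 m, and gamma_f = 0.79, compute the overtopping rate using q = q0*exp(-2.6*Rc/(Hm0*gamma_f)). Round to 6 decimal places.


q = q0 * exp(-2.6 * Rc / (Hm0 * gamma_f))
Exponent = -2.6 * 1.58 / (1.87 * 0.79)
= -2.6 * 1.58 / 1.4773
= -2.780749
exp(-2.780749) = 0.061992
q = 0.13 * 0.061992
q = 0.008059 m^3/s/m

0.008059


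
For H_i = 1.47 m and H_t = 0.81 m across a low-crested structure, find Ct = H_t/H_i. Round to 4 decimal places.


Ct = H_t / H_i
Ct = 0.81 / 1.47
Ct = 0.5510

0.5510


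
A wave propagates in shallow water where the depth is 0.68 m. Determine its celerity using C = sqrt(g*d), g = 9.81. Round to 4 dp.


Using the shallow-water approximation:
C = sqrt(g * d) = sqrt(9.81 * 0.68)
C = sqrt(6.6708)
C = 2.5828 m/s

2.5828


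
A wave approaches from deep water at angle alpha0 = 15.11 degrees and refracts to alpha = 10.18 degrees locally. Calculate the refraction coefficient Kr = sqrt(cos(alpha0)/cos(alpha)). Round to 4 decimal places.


Kr = sqrt(cos(alpha0) / cos(alpha))
cos(15.11) = 0.965427
cos(10.18) = 0.984257
Kr = sqrt(0.965427 / 0.984257)
Kr = sqrt(0.980869)
Kr = 0.9904

0.9904


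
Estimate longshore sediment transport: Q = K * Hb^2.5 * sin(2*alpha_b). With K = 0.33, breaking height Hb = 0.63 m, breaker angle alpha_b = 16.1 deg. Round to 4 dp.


Q = K * Hb^2.5 * sin(2 * alpha_b)
Hb^2.5 = 0.63^2.5 = 0.315030
sin(2 * 16.1) = sin(32.2) = 0.532876
Q = 0.33 * 0.315030 * 0.532876
Q = 0.0554 m^3/s

0.0554


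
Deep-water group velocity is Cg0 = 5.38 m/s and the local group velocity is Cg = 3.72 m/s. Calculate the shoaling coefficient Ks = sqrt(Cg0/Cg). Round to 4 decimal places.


Ks = sqrt(Cg0 / Cg)
Ks = sqrt(5.38 / 3.72)
Ks = sqrt(1.4462)
Ks = 1.2026

1.2026


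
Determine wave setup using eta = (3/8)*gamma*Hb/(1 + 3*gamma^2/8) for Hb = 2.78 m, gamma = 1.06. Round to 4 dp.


eta = (3/8) * gamma * Hb / (1 + 3*gamma^2/8)
Numerator = (3/8) * 1.06 * 2.78 = 1.105050
Denominator = 1 + 3*1.06^2/8 = 1 + 0.421350 = 1.421350
eta = 1.105050 / 1.421350
eta = 0.7775 m

0.7775


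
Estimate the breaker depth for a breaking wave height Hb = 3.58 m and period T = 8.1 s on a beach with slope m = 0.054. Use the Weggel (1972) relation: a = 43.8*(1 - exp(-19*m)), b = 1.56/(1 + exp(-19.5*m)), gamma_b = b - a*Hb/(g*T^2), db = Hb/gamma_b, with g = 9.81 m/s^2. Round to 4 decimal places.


a = 43.8 * (1 - exp(-19 * m))
exp(-19 * 0.054) = exp(-1.0260) = 0.358438
a = 43.8 * (1 - 0.358438) = 28.100422
b = 1.56 / (1 + exp(-19.5 * m))
exp(-19.5 * 0.054) = exp(-1.0530) = 0.348890
b = 1.56 / (1 + 0.348890) = 1.156507
Hb / (g * T^2) = 3.58 / (9.81 * 8.1^2) = 3.58 / 643.6341 = 0.00556217
gamma_b = b - a * Hb/(g*T^2) = 1.156507 - 28.100422 * 0.00556217 = 1.000208
db = Hb / gamma_b = 3.58 / 1.000208
db = 3.5793 m

3.5793


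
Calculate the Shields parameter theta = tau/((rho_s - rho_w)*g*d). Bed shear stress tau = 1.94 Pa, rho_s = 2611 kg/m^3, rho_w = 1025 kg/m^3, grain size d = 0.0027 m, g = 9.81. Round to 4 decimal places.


theta = tau / ((rho_s - rho_w) * g * d)
rho_s - rho_w = 2611 - 1025 = 1586
Denominator = 1586 * 9.81 * 0.0027 = 42.008382
theta = 1.94 / 42.008382
theta = 0.0462

0.0462


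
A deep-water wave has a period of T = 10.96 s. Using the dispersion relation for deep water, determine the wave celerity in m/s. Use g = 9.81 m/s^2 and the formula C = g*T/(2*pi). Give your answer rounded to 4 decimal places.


We use the deep-water celerity formula:
C = g * T / (2 * pi)
C = 9.81 * 10.96 / (2 * 3.14159...)
C = 107.517600 / 6.283185
C = 17.1120 m/s

17.1120


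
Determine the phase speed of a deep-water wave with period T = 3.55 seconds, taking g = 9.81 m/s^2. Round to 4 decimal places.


We use the deep-water celerity formula:
C = g * T / (2 * pi)
C = 9.81 * 3.55 / (2 * 3.14159...)
C = 34.825500 / 6.283185
C = 5.5427 m/s

5.5427


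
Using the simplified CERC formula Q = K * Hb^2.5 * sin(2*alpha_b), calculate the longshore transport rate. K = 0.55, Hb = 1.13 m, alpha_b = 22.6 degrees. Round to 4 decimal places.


Q = K * Hb^2.5 * sin(2 * alpha_b)
Hb^2.5 = 1.13^2.5 = 1.357363
sin(2 * 22.6) = sin(45.2) = 0.709571
Q = 0.55 * 1.357363 * 0.709571
Q = 0.5297 m^3/s

0.5297


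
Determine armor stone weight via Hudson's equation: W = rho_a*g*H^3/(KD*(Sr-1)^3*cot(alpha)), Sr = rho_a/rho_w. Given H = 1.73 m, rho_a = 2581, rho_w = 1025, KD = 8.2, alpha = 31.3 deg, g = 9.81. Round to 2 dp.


Sr = rho_a / rho_w = 2581 / 1025 = 2.518049
(Sr - 1) = 1.518049
(Sr - 1)^3 = 3.498301
cot(31.3) = 1 / tan(31.3) = 1 / 0.608010 = 1.644711
Numerator = 2581 * 9.81 * 1.73^3 = 131097.7751
Denominator = 8.2 * 3.498301 * 1.644711 = 47.180295
W = 131097.7751 / 47.180295
W = 2778.66 N

2778.66


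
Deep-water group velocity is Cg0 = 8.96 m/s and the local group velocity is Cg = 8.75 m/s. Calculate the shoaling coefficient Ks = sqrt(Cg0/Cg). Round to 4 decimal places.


Ks = sqrt(Cg0 / Cg)
Ks = sqrt(8.96 / 8.75)
Ks = sqrt(1.0240)
Ks = 1.0119

1.0119


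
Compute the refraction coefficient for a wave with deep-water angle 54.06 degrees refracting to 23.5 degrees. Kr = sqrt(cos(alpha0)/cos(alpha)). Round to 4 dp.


Kr = sqrt(cos(alpha0) / cos(alpha))
cos(54.06) = 0.586938
cos(23.5) = 0.917060
Kr = sqrt(0.586938 / 0.917060)
Kr = sqrt(0.640021)
Kr = 0.8000

0.8000


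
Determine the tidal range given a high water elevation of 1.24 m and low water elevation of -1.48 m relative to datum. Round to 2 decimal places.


Tidal range = High water - Low water
Tidal range = 1.24 - (-1.48)
Tidal range = 2.72 m

2.72


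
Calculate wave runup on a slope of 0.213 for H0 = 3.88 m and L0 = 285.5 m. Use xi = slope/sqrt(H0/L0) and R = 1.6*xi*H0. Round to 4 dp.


xi = slope / sqrt(H0/L0)
H0/L0 = 3.88/285.5 = 0.013590
sqrt(0.013590) = 0.116577
xi = 0.213 / 0.116577 = 1.827119
R = 1.6 * xi * H0 = 1.6 * 1.827119 * 3.88
R = 11.3428 m

11.3428


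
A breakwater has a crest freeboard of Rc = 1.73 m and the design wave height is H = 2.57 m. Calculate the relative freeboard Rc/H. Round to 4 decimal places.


Relative freeboard = Rc / H
= 1.73 / 2.57
= 0.6732

0.6732


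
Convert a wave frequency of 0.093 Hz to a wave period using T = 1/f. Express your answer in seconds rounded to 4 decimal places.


T = 1 / f
T = 1 / 0.093
T = 10.7527 s

10.7527


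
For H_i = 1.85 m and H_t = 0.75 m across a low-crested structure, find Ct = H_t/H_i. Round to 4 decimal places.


Ct = H_t / H_i
Ct = 0.75 / 1.85
Ct = 0.4054

0.4054


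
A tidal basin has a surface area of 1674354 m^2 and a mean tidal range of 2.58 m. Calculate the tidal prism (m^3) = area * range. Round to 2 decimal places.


Tidal prism = Area * Tidal range
P = 1674354 * 2.58
P = 4319833.32 m^3

4319833.32


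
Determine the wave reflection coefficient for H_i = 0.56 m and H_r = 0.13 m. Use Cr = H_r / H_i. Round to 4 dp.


Cr = H_r / H_i
Cr = 0.13 / 0.56
Cr = 0.2321

0.2321


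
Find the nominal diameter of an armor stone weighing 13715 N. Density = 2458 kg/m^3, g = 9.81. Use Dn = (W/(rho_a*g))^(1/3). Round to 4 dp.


V = W / (rho_a * g)
V = 13715 / (2458 * 9.81)
V = 13715 / 24112.98
V = 0.568781 m^3
Dn = V^(1/3) = 0.568781^(1/3)
Dn = 0.8285 m

0.8285


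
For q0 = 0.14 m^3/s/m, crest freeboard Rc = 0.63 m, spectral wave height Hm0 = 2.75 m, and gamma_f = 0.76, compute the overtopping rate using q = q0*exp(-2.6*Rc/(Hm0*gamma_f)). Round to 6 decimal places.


q = q0 * exp(-2.6 * Rc / (Hm0 * gamma_f))
Exponent = -2.6 * 0.63 / (2.75 * 0.76)
= -2.6 * 0.63 / 2.0900
= -0.783732
exp(-0.783732) = 0.456698
q = 0.14 * 0.456698
q = 0.063938 m^3/s/m

0.063938


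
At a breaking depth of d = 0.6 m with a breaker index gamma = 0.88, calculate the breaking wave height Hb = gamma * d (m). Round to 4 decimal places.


Hb = gamma * d
Hb = 0.88 * 0.6
Hb = 0.5280 m

0.5280


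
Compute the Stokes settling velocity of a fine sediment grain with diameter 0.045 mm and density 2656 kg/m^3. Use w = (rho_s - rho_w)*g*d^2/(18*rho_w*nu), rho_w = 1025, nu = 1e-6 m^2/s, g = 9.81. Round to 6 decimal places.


w = (rho_s - rho_w) * g * d^2 / (18 * rho_w * nu)
d = 0.045 mm = 0.000045 m
rho_s - rho_w = 2656 - 1025 = 1631
Numerator = 1631 * 9.81 * (0.000045)^2 = 0.000032400223
Denominator = 18 * 1025 * 1e-6 = 0.018450
w = 0.001756 m/s

0.001756


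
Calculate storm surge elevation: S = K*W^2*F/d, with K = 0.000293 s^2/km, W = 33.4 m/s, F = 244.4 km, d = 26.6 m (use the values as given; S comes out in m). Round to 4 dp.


S = K * W^2 * F / d
W^2 = 33.4^2 = 1115.56
S = 0.000293 * 1115.56 * 244.4 / 26.6
Numerator = 0.000293 * 1115.56 * 244.4 = 79.884359
S = 79.884359 / 26.6 = 3.0032 m

3.0032


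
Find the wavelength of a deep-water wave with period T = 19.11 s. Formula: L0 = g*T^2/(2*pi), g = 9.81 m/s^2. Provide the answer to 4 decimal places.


L0 = g * T^2 / (2 * pi)
L0 = 9.81 * 19.11^2 / (2 * pi)
L0 = 9.81 * 365.1921 / 6.28319
L0 = 3582.5345 / 6.28319
L0 = 570.1781 m

570.1781


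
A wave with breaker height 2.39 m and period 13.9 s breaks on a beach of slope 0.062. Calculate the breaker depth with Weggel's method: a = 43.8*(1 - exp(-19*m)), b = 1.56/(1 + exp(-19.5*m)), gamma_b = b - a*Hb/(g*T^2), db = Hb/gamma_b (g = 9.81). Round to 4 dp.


a = 43.8 * (1 - exp(-19 * m))
exp(-19 * 0.062) = exp(-1.1780) = 0.307894
a = 43.8 * (1 - 0.307894) = 30.314247
b = 1.56 / (1 + exp(-19.5 * m))
exp(-19.5 * 0.062) = exp(-1.2090) = 0.298496
b = 1.56 / (1 + 0.298496) = 1.201390
Hb / (g * T^2) = 2.39 / (9.81 * 13.9^2) = 2.39 / 1895.3901 = 0.00126095
gamma_b = b - a * Hb/(g*T^2) = 1.201390 - 30.314247 * 0.00126095 = 1.163165
db = Hb / gamma_b = 2.39 / 1.163165
db = 2.0547 m

2.0547


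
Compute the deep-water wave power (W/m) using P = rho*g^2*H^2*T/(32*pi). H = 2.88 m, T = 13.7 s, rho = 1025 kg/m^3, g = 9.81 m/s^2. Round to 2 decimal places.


P = rho * g^2 * H^2 * T / (32 * pi)
P = 1025 * 9.81^2 * 2.88^2 * 13.7 / (32 * pi)
P = 1025 * 96.2361 * 8.2944 * 13.7 / 100.53096
P = 111498.13 W/m

111498.13


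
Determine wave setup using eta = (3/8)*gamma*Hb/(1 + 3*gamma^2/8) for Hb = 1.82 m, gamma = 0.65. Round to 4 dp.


eta = (3/8) * gamma * Hb / (1 + 3*gamma^2/8)
Numerator = (3/8) * 0.65 * 1.82 = 0.443625
Denominator = 1 + 3*0.65^2/8 = 1 + 0.158438 = 1.158438
eta = 0.443625 / 1.158438
eta = 0.3830 m

0.3830


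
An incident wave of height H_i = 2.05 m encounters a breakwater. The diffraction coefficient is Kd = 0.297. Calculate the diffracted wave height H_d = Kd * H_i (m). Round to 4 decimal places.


H_d = Kd * H_i
H_d = 0.297 * 2.05
H_d = 0.6089 m

0.6089


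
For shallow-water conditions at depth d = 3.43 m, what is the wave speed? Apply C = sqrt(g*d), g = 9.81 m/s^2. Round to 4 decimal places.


Using the shallow-water approximation:
C = sqrt(g * d) = sqrt(9.81 * 3.43)
C = sqrt(33.6483)
C = 5.8007 m/s

5.8007


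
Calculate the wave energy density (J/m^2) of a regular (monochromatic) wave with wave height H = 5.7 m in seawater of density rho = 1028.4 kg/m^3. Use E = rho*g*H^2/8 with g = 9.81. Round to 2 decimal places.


E = (1/8) * rho * g * H^2
E = (1/8) * 1028.4 * 9.81 * 5.7^2
E = 0.125 * 1028.4 * 9.81 * 32.4900
E = 40972.34 J/m^2

40972.34


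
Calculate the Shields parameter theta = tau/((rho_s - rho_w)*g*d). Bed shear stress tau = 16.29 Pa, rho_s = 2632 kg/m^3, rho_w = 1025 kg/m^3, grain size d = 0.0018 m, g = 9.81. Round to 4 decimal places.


theta = tau / ((rho_s - rho_w) * g * d)
rho_s - rho_w = 2632 - 1025 = 1607
Denominator = 1607 * 9.81 * 0.0018 = 28.376406
theta = 16.29 / 28.376406
theta = 0.5741

0.5741


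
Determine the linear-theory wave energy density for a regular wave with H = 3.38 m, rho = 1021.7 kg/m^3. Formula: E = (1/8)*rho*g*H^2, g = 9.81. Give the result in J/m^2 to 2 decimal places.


E = (1/8) * rho * g * H^2
E = (1/8) * 1021.7 * 9.81 * 3.38^2
E = 0.125 * 1021.7 * 9.81 * 11.4244
E = 14313.17 J/m^2

14313.17


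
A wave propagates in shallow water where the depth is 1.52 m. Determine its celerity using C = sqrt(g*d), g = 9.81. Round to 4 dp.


Using the shallow-water approximation:
C = sqrt(g * d) = sqrt(9.81 * 1.52)
C = sqrt(14.9112)
C = 3.8615 m/s

3.8615


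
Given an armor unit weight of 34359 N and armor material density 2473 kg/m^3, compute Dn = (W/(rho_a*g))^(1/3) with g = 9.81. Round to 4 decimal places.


V = W / (rho_a * g)
V = 34359 / (2473 * 9.81)
V = 34359 / 24260.13
V = 1.416274 m^3
Dn = V^(1/3) = 1.416274^(1/3)
Dn = 1.1230 m

1.1230


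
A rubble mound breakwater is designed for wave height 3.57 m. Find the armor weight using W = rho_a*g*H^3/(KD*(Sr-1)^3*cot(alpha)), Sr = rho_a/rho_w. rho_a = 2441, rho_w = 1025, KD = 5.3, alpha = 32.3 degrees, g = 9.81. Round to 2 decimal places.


Sr = rho_a / rho_w = 2441 / 1025 = 2.381463
(Sr - 1) = 1.381463
(Sr - 1)^3 = 2.636442
cot(32.3) = 1 / tan(32.3) = 1 / 0.632174 = 1.581844
Numerator = 2441 * 9.81 * 3.57^3 = 1089535.6250
Denominator = 5.3 * 2.636442 * 1.581844 = 22.103323
W = 1089535.6250 / 22.103323
W = 49292.84 N

49292.84


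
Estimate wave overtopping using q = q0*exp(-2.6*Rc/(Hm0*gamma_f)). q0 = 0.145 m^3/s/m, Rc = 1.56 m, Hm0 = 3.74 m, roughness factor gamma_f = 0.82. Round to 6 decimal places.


q = q0 * exp(-2.6 * Rc / (Hm0 * gamma_f))
Exponent = -2.6 * 1.56 / (3.74 * 0.82)
= -2.6 * 1.56 / 3.0668
= -1.322551
exp(-1.322551) = 0.266455
q = 0.145 * 0.266455
q = 0.038636 m^3/s/m

0.038636


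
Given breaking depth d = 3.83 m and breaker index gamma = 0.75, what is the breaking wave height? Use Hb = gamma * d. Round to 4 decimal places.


Hb = gamma * d
Hb = 0.75 * 3.83
Hb = 2.8725 m

2.8725


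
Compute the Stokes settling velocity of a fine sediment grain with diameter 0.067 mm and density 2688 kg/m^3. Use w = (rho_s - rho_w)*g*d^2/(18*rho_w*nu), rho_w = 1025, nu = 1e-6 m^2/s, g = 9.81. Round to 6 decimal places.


w = (rho_s - rho_w) * g * d^2 / (18 * rho_w * nu)
d = 0.067 mm = 0.000067 m
rho_s - rho_w = 2688 - 1025 = 1663
Numerator = 1663 * 9.81 * (0.000067)^2 = 0.000073233681
Denominator = 18 * 1025 * 1e-6 = 0.018450
w = 0.003969 m/s

0.003969


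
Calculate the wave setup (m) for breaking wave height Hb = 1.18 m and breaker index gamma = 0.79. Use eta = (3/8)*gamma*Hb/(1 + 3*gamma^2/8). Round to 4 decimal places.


eta = (3/8) * gamma * Hb / (1 + 3*gamma^2/8)
Numerator = (3/8) * 0.79 * 1.18 = 0.349575
Denominator = 1 + 3*0.79^2/8 = 1 + 0.234038 = 1.234038
eta = 0.349575 / 1.234038
eta = 0.2833 m

0.2833


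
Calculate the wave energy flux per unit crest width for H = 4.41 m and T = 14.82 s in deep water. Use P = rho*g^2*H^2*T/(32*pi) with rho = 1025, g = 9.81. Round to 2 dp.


P = rho * g^2 * H^2 * T / (32 * pi)
P = 1025 * 9.81^2 * 4.41^2 * 14.82 / (32 * pi)
P = 1025 * 96.2361 * 19.4481 * 14.82 / 100.53096
P = 282805.21 W/m

282805.21


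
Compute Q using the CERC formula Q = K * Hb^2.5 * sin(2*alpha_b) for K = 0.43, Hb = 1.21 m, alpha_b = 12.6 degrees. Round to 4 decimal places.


Q = K * Hb^2.5 * sin(2 * alpha_b)
Hb^2.5 = 1.21^2.5 = 1.610510
sin(2 * 12.6) = sin(25.2) = 0.425779
Q = 0.43 * 1.610510 * 0.425779
Q = 0.2949 m^3/s

0.2949


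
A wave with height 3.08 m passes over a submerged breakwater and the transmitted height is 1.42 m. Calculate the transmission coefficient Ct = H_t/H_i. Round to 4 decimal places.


Ct = H_t / H_i
Ct = 1.42 / 3.08
Ct = 0.4610

0.4610


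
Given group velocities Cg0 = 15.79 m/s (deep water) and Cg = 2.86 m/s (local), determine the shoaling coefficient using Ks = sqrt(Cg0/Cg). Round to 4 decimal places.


Ks = sqrt(Cg0 / Cg)
Ks = sqrt(15.79 / 2.86)
Ks = sqrt(5.5210)
Ks = 2.3497

2.3497


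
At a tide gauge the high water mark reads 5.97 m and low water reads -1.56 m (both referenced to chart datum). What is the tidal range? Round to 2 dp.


Tidal range = High water - Low water
Tidal range = 5.97 - (-1.56)
Tidal range = 7.53 m

7.53


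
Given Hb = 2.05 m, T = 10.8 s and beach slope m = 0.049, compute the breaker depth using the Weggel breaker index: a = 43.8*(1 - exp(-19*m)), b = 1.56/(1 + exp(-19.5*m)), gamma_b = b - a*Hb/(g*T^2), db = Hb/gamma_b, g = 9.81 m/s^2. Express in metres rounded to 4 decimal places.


a = 43.8 * (1 - exp(-19 * m))
exp(-19 * 0.049) = exp(-0.9310) = 0.394159
a = 43.8 * (1 - 0.394159) = 26.535820
b = 1.56 / (1 + exp(-19.5 * m))
exp(-19.5 * 0.049) = exp(-0.9555) = 0.384620
b = 1.56 / (1 + 0.384620) = 1.126663
Hb / (g * T^2) = 2.05 / (9.81 * 10.8^2) = 2.05 / 1144.2384 = 0.00179158
gamma_b = b - a * Hb/(g*T^2) = 1.126663 - 26.535820 * 0.00179158 = 1.079122
db = Hb / gamma_b = 2.05 / 1.079122
db = 1.8997 m

1.8997


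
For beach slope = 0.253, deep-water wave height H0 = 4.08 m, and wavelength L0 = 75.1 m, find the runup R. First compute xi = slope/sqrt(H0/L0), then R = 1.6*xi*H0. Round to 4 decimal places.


xi = slope / sqrt(H0/L0)
H0/L0 = 4.08/75.1 = 0.054328
sqrt(0.054328) = 0.233083
xi = 0.253 / 0.233083 = 1.085451
R = 1.6 * xi * H0 = 1.6 * 1.085451 * 4.08
R = 7.0858 m

7.0858


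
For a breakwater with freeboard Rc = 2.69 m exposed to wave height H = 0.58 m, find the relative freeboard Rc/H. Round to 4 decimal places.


Relative freeboard = Rc / H
= 2.69 / 0.58
= 4.6379

4.6379


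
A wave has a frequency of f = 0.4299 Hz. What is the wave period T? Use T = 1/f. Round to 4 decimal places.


T = 1 / f
T = 1 / 0.4299
T = 2.3261 s

2.3261


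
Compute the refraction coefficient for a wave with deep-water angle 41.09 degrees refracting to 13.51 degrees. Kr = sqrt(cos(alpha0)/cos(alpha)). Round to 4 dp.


Kr = sqrt(cos(alpha0) / cos(alpha))
cos(41.09) = 0.753678
cos(13.51) = 0.972329
Kr = sqrt(0.753678 / 0.972329)
Kr = sqrt(0.775127)
Kr = 0.8804

0.8804
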